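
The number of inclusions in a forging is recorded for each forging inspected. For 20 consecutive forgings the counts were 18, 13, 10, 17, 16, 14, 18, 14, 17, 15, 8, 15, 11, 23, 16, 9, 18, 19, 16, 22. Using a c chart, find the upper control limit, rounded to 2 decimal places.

27.24

c̄ = (18 + 13 + 10 + 17 + 16 + 14 + 18 + 14 + 17 + 15 + 8 + 15 + 11 + 23 + 16 + 9 + 18 + 19 + 16 + 22) / 20 = 309 / 20 = 15.4500
UCL = c̄ + 3√c̄ = 15.4500 + 3 × √15.4500 = 15.4500 + 3 × 3.9306 = 27.2419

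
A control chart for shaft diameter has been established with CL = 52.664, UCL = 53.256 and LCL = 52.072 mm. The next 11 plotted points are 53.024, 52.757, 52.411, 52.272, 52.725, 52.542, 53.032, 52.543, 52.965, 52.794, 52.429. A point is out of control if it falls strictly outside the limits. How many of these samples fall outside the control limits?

All 11 points lie within [52.072, 53.256].

0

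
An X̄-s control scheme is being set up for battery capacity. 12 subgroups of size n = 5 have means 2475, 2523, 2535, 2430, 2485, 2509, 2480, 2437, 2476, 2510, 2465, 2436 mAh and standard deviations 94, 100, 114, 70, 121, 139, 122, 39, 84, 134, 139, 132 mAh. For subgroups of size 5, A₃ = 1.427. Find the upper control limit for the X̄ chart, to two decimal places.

2633.25

X̄̄ = (2475 + 2523 + 2535 + 2430 + 2485 + 2509 + 2480 + 2437 + 2476 + 2510 + 2465 + 2436) / 12 = 2480.0833
s̄ = (94 + 100 + 114 + 70 + 121 + 139 + 122 + 39 + 84 + 134 + 139 + 132) / 12 = 107.3333
UCL = X̄̄ + A₃·s̄ = 2480.0833 + 1.427 × 107.3333 = 2633.2480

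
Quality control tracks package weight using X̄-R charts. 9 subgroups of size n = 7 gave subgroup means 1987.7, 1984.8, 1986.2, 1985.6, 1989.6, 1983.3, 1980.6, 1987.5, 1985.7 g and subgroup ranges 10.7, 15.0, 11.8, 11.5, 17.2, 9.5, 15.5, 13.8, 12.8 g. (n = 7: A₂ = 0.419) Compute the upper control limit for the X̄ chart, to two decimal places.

X̄̄ = (1987.7 + 1984.8 + 1986.2 + 1985.6 + 1989.6 + 1983.3 + 1980.6 + 1987.5 + 1985.7) / 9 = 17871.0000 / 9 = 1985.6667
R̄ = (10.7 + 15.0 + 11.8 + 11.5 + 17.2 + 9.5 + 15.5 + 13.8 + 12.8) / 9 = 117.8000 / 9 = 13.0889
UCL = X̄̄ + A₂·R̄ = 1985.6667 + 0.419 × 13.0889 = 1991.1509

1991.15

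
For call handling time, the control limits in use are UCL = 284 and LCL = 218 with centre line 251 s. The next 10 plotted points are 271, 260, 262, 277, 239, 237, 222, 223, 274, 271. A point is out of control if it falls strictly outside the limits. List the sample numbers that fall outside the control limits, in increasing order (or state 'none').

All 10 points lie within [218, 284].

none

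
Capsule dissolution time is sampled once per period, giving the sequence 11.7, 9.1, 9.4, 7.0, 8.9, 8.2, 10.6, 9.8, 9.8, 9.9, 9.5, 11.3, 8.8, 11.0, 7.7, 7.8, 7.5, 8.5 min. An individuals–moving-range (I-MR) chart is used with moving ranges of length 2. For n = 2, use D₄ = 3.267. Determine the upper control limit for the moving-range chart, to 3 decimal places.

4.382

Moving ranges: 2.6, 0.3, 2.4, 1.9, 0.7, 2.4, 0.8, 0.0, 0.1, 0.4, 1.8, 2.5, 2.2, 3.3, 0.1, 0.3, 1.0; M̄R̄ = 22.8000 / 17 = 1.3412
UCL_MR = D₄·M̄R̄ = 3.267 × 1.3412 = 4.3816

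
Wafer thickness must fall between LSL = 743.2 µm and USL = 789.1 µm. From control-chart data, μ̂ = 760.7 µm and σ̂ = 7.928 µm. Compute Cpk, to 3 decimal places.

Cpu = (USL − μ̂) / (3σ̂) = (789.1 − 760.7) / (3 × 7.928) = 1.1941; Cpl = (μ̂ − LSL) / (3σ̂) = (760.7 − 743.2) / (3 × 7.928) = 0.7358; Cpk = min(Cpu, Cpl) = 0.7358

0.736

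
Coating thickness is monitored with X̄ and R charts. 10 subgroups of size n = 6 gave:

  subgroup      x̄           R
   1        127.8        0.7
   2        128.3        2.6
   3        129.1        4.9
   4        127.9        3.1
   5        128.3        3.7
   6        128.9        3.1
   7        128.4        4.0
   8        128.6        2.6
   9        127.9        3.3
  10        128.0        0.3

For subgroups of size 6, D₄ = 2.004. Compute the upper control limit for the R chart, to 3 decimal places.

5.671

R̄ = (0.7 + 2.6 + 4.9 + 3.1 + 3.7 + 3.1 + 4.0 + 2.6 + 3.3 + 0.3) / 10 = 28.3000 / 10 = 2.8300
UCL_R = D₄·R̄ = 2.004 × 2.8300 = 5.6713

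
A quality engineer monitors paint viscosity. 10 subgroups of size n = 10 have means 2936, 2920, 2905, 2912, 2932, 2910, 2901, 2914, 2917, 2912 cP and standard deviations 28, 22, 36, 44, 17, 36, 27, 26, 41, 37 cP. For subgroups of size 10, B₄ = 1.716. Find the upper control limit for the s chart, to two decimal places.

53.88

s̄ = (28 + 22 + 36 + 44 + 17 + 36 + 27 + 26 + 41 + 37) / 10 = 31.4000
UCL_s = B₄·s̄ = 1.716 × 31.4000 = 53.8824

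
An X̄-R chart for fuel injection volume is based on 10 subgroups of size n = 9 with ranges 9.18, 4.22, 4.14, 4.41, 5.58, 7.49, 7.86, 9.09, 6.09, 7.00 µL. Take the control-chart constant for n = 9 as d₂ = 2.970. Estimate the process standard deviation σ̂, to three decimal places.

R̄ = (9.18 + 4.22 + 4.14 + 4.41 + 5.58 + 7.49 + 7.86 + 9.09 + 6.09 + 7.00) / 10 = 6.5060
σ̂ = R̄ / d₂ = 6.5060 / 2.970 = 2.1906

2.191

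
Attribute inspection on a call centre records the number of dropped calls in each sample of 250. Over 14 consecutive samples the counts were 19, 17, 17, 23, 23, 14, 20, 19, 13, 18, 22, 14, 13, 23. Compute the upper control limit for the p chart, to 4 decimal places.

p̄ = Σdᵢ / (k·n) = 255 / (14 × 250) = 0.07286
UCL = p̄ + 3·√(p̄(1−p̄)/n) = 0.07286 + 3 × √(0.07286×0.92714/250) = 0.07286 + 3 × 0.01644 = 0.12217

0.1222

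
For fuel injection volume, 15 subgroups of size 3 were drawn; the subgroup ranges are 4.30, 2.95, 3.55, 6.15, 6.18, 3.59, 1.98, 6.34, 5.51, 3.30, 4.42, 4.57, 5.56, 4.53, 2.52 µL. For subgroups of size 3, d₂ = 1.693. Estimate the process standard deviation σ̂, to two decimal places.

2.58

R̄ = (4.30 + 2.95 + 3.55 + 6.15 + 6.18 + 3.59 + 1.98 + 6.34 + 5.51 + 3.30 + 4.42 + 4.57 + 5.56 + 4.53 + 2.52) / 15 = 4.3633
σ̂ = R̄ / d₂ = 4.3633 / 1.693 = 2.5773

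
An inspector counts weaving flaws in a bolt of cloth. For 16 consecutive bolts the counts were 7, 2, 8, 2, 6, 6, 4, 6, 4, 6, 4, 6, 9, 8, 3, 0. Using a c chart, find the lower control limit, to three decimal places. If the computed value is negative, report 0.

c̄ = (7 + 2 + 8 + 2 + 6 + 6 + 4 + 6 + 4 + 6 + 4 + 6 + 9 + 8 + 3 + 0) / 16 = 81 / 16 = 5.0625
LCL = c̄ − 3√c̄ = 5.0625 − 3 × 2.2500 = -1.6875 → 0 (cannot be negative)

0.000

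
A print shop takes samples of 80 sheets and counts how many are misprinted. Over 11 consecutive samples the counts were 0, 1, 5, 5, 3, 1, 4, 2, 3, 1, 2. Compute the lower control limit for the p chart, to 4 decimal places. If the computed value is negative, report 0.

p̄ = Σdᵢ / (k·n) = 27 / (11 × 80) = 0.03068
LCL = p̄ − 3·√(p̄(1−p̄)/n) = 0.03068 − 3 × 0.01928 = -0.02716 → 0 (negative, so LCL = 0)

0.0000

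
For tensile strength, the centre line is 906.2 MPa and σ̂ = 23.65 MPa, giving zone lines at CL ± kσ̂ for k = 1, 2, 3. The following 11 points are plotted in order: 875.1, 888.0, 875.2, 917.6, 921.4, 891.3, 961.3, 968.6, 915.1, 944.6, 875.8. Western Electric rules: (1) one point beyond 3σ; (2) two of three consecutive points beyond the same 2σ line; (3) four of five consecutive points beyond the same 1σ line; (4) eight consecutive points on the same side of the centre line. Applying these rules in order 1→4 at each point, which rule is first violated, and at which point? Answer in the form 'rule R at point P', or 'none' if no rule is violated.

Zone of each point (C = within 1σ̂, B = 1σ̂–2σ̂, A = 2σ̂–3σ̂, * = beyond 3σ̂; sign = side of CL): 1:-B, 2:-C, 3:-B, 4:+C, 5:+C, 6:-C, 7:+A, 8:+A, 9:+C, 10:+B, 11:-B
Rule 2 (two of three consecutive points beyond the same 2σ limit) is satisfied at point 8.

rule 2 at point 8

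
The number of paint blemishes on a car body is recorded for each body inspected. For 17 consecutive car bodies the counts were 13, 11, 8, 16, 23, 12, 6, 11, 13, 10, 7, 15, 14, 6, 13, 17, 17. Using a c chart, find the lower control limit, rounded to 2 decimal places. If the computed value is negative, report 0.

1.88

c̄ = (13 + 11 + 8 + 16 + 23 + 12 + 6 + 11 + 13 + 10 + 7 + 15 + 14 + 6 + 13 + 17 + 17) / 17 = 212 / 17 = 12.4706
LCL = c̄ − 3√c̄ = 12.4706 − 3 × 3.5314 = 1.8765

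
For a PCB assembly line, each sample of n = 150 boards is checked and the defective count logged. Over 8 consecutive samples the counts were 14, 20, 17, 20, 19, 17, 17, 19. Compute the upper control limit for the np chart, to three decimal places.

29.779

p̄ = Σdᵢ / (k·n) = 143 / (8 × 150) = 0.11917
UCL = np̄ + 3·√(np̄(1−p̄)) = 17.8750 + 3 × √(17.8750×0.88083) = 17.8750 + 3 × 3.9680 = 29.7790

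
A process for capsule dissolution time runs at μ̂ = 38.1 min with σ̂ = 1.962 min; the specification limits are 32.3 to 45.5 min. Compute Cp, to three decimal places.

Cp = (USL − LSL) / (6σ̂) = (45.5 − 32.3) / (6 × 1.962) = 13.2000 / 11.7720 = 1.1213

1.121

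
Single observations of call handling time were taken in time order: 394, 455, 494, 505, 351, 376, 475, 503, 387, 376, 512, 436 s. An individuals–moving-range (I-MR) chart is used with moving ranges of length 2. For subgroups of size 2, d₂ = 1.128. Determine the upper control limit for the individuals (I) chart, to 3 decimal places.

X̄ = (394 + 455 + 494 + 505 + 351 + 376 + 475 + 503 + 387 + 376 + 512 + 436) / 12 = 438.6667
Moving ranges: 61, 39, 11, 154, 25, 99, 28, 116, 11, 136, 76; M̄R̄ = 756.0000 / 11 = 68.7273
UCL = X̄ + 3·M̄R̄/d₂ = 438.6667 + 3 × 68.7273 / 1.128 = 621.4520

621.452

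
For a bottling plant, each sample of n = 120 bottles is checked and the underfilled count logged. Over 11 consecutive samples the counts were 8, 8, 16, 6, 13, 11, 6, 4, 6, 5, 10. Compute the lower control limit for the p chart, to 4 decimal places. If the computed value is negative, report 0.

0.0004

p̄ = Σdᵢ / (k·n) = 93 / (11 × 120) = 0.07045
LCL = p̄ − 3·√(p̄(1−p̄)/n) = 0.07045 − 3 × 0.02336 = 0.00037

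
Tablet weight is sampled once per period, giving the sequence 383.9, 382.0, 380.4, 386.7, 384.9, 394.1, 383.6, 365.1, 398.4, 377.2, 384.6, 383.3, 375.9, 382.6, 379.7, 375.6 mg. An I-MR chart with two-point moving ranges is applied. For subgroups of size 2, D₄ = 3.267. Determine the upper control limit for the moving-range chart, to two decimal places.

Moving ranges: 1.9, 1.6, 6.3, 1.8, 9.2, 10.5, 18.5, 33.3, 21.2, 7.4, 1.3, 7.4, 6.7, 2.9, 4.1; M̄R̄ = 134.1000 / 15 = 8.9400
UCL_MR = D₄·M̄R̄ = 3.267 × 8.9400 = 29.2070

29.21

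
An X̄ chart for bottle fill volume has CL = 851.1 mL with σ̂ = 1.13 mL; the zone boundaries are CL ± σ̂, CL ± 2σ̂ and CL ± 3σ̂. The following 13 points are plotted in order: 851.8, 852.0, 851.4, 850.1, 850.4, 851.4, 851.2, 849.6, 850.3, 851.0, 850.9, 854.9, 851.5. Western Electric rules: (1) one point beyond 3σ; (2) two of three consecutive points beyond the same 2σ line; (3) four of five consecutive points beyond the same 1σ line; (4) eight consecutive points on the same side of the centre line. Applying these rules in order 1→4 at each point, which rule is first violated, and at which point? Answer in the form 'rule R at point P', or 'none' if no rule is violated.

rule 1 at point 12

Zone of each point (C = within 1σ̂, B = 1σ̂–2σ̂, A = 2σ̂–3σ̂, * = beyond 3σ̂; sign = side of CL): 1:+C, 2:+C, 3:+C, 4:-C, 5:-C, 6:+C, 7:+C, 8:-B, 9:-C, 10:-C, 11:-C, 12:+*, 13:+C
Rule 1 (one point beyond the 3σ limits) is satisfied at point 12.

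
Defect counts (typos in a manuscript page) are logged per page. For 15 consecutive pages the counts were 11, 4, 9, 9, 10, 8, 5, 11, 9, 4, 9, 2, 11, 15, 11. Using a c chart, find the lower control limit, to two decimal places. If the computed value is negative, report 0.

0.00

c̄ = (11 + 4 + 9 + 9 + 10 + 8 + 5 + 11 + 9 + 4 + 9 + 2 + 11 + 15 + 11) / 15 = 128 / 15 = 8.5333
LCL = c̄ − 3√c̄ = 8.5333 − 3 × 2.9212 = -0.2302 → 0 (cannot be negative)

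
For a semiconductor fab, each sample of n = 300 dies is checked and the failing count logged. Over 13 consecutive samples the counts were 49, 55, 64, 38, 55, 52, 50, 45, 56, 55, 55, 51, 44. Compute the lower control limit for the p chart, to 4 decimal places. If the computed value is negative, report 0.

0.1062

p̄ = Σdᵢ / (k·n) = 669 / (13 × 300) = 0.17154
LCL = p̄ − 3·√(p̄(1−p̄)/n) = 0.17154 − 3 × 0.02176 = 0.10624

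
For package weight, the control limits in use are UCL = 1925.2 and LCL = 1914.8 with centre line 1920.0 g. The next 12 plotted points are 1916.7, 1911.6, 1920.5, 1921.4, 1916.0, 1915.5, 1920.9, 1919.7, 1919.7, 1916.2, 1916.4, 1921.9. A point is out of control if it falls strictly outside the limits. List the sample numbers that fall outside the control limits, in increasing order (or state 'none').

2

Compare each point to [1914.8, 1925.2]: sample 2 = 1911.6 < LCL.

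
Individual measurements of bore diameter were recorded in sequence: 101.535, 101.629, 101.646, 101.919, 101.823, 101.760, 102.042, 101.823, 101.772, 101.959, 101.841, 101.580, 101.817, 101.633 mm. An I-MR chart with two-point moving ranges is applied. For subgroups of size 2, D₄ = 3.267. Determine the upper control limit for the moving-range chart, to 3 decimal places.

Moving ranges: 0.094, 0.017, 0.273, 0.096, 0.063, 0.282, 0.219, 0.051, 0.187, 0.118, 0.261, 0.237, 0.184; M̄R̄ = 2.0820 / 13 = 0.1602
UCL_MR = D₄·M̄R̄ = 3.267 × 0.1602 = 0.5232

0.523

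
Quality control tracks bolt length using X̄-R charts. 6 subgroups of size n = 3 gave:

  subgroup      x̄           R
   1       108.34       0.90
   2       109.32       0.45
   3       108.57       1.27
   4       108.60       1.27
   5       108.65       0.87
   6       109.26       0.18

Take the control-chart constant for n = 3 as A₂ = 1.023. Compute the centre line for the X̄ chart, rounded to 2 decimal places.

X̄̄ = (108.34 + 109.32 + 108.57 + 108.60 + 108.65 + 109.26) / 6 = 652.7400 / 6 = 108.7900
CL = X̄̄ = 108.7900

108.79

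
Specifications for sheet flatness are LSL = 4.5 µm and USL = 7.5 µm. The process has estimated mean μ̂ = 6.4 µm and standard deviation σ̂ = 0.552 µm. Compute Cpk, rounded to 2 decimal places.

0.66

Cpu = (USL − μ̂) / (3σ̂) = (7.5 − 6.4) / (3 × 0.552) = 0.6643; Cpl = (μ̂ − LSL) / (3σ̂) = (6.4 − 4.5) / (3 × 0.552) = 1.1473; Cpk = min(Cpu, Cpl) = 0.6643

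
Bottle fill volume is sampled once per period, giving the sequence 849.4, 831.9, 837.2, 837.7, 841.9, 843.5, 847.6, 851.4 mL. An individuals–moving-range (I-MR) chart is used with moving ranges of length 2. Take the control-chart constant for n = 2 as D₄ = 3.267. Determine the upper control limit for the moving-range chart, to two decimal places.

17.27

Moving ranges: 17.5, 5.3, 0.5, 4.2, 1.6, 4.1, 3.8; M̄R̄ = 37.0000 / 7 = 5.2857
UCL_MR = D₄·M̄R̄ = 3.267 × 5.2857 = 17.2684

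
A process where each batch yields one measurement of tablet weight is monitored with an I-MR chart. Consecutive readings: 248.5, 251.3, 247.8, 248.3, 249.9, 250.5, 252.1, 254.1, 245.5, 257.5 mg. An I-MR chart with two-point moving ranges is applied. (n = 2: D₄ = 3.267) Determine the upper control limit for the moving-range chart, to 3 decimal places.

12.052

Moving ranges: 2.8, 3.5, 0.5, 1.6, 0.6, 1.6, 2.0, 8.6, 12.0; M̄R̄ = 33.2000 / 9 = 3.6889
UCL_MR = D₄·M̄R̄ = 3.267 × 3.6889 = 12.0516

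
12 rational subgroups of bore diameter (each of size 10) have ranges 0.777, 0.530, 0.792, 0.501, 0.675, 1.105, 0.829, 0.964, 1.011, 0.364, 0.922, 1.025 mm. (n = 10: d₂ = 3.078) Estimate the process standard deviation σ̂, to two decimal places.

0.26

R̄ = (0.777 + 0.530 + 0.792 + 0.501 + 0.675 + 1.105 + 0.829 + 0.964 + 1.011 + 0.364 + 0.922 + 1.025) / 12 = 0.7912
σ̂ = R̄ / d₂ = 0.7912 / 3.078 = 0.2571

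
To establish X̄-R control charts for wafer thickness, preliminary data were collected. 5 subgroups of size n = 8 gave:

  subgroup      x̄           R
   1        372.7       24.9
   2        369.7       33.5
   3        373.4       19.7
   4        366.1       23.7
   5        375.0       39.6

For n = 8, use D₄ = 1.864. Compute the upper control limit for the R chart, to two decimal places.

R̄ = (24.9 + 33.5 + 19.7 + 23.7 + 39.6) / 5 = 141.4000 / 5 = 28.2800
UCL_R = D₄·R̄ = 1.864 × 28.2800 = 52.7139

52.71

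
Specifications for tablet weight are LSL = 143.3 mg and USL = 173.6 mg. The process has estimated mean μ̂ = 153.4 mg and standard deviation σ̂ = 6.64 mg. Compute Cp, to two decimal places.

Cp = (USL − LSL) / (6σ̂) = (173.6 − 143.3) / (6 × 6.64) = 30.3000 / 39.8400 = 0.7605

0.76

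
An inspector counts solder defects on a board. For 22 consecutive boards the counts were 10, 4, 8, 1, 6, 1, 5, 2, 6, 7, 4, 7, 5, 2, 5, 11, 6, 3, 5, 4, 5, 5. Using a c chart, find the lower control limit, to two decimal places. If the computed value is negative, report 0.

c̄ = (10 + 4 + 8 + 1 + 6 + 1 + 5 + 2 + 6 + 7 + 4 + 7 + 5 + 2 + 5 + 11 + 6 + 3 + 5 + 4 + 5 + 5) / 22 = 112 / 22 = 5.0909
LCL = c̄ − 3√c̄ = 5.0909 − 3 × 2.2563 = -1.6780 → 0 (cannot be negative)

0.00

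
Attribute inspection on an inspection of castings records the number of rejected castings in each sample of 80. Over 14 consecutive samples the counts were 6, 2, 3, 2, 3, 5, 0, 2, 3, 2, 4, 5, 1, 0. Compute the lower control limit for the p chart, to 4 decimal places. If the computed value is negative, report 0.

0.0000

p̄ = Σdᵢ / (k·n) = 38 / (14 × 80) = 0.03393
LCL = p̄ − 3·√(p̄(1−p̄)/n) = 0.03393 − 3 × 0.02024 = -0.02680 → 0 (negative, so LCL = 0)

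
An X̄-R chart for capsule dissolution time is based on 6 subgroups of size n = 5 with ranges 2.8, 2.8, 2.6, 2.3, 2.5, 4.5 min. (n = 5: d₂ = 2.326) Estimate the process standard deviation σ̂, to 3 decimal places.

R̄ = (2.8 + 2.8 + 2.6 + 2.3 + 2.5 + 4.5) / 6 = 2.9167
σ̂ = R̄ / d₂ = 2.9167 / 2.326 = 1.2539

1.254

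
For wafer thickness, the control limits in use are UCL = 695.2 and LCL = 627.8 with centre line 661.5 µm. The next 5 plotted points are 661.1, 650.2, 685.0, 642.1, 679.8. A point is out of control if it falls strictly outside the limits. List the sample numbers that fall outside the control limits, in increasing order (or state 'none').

All 5 points lie within [627.8, 695.2].

none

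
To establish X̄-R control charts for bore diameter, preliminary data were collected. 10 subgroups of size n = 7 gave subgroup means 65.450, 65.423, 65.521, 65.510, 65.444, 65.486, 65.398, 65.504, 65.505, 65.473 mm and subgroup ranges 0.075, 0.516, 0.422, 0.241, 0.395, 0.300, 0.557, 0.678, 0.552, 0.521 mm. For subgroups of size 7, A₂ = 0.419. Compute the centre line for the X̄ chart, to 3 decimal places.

65.471

X̄̄ = (65.450 + 65.423 + 65.521 + 65.510 + 65.444 + 65.486 + 65.398 + 65.504 + 65.505 + 65.473) / 10 = 654.7140 / 10 = 65.4714
CL = X̄̄ = 65.4714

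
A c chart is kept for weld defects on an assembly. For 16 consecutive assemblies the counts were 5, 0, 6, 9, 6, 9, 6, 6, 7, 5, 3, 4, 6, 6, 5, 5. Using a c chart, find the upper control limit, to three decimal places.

c̄ = (5 + 0 + 6 + 9 + 6 + 9 + 6 + 6 + 7 + 5 + 3 + 4 + 6 + 6 + 5 + 5) / 16 = 88 / 16 = 5.5000
UCL = c̄ + 3√c̄ = 5.5000 + 3 × √5.5000 = 5.5000 + 3 × 2.3452 = 12.5356

12.536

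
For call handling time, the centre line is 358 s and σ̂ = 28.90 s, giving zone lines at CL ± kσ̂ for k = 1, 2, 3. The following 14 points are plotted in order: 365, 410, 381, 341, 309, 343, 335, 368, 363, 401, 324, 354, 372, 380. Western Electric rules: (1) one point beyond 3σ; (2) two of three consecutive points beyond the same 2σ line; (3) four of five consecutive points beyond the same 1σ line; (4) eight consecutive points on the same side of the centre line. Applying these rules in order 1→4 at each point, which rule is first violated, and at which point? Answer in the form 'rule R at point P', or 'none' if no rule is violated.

none

Zone of each point (C = within 1σ̂, B = 1σ̂–2σ̂, A = 2σ̂–3σ̂, * = beyond 3σ̂; sign = side of CL): 1:+C, 2:+B, 3:+C, 4:-C, 5:-B, 6:-C, 7:-C, 8:+C, 9:+C, 10:+B, 11:-B, 12:-C, 13:+C, 14:+C
No rule fires across all 14 points.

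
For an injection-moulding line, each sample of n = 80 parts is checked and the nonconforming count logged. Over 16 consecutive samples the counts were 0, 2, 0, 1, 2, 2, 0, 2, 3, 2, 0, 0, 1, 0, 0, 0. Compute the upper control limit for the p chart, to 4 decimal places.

0.0478

p̄ = Σdᵢ / (k·n) = 15 / (16 × 80) = 0.01172
UCL = p̄ + 3·√(p̄(1−p̄)/n) = 0.01172 + 3 × √(0.01172×0.98828/80) = 0.01172 + 3 × 0.01203 = 0.04781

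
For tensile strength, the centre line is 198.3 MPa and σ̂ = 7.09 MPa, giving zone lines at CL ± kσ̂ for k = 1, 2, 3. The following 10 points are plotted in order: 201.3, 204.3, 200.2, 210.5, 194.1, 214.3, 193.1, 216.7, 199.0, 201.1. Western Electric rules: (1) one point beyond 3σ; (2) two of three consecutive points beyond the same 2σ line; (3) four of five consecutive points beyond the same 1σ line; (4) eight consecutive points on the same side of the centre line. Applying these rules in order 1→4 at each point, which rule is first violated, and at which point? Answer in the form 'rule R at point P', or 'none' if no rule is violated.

rule 2 at point 8

Zone of each point (C = within 1σ̂, B = 1σ̂–2σ̂, A = 2σ̂–3σ̂, * = beyond 3σ̂; sign = side of CL): 1:+C, 2:+C, 3:+C, 4:+B, 5:-C, 6:+A, 7:-C, 8:+A, 9:+C, 10:+C
Rule 2 (two of three consecutive points beyond the same 2σ limit) is satisfied at point 8.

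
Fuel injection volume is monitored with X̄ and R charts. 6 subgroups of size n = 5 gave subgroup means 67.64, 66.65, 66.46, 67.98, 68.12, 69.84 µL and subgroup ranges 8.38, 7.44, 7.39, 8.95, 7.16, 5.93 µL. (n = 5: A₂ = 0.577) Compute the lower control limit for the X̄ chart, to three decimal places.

X̄̄ = (67.64 + 66.65 + 66.46 + 67.98 + 68.12 + 69.84) / 6 = 406.6900 / 6 = 67.7817
R̄ = (8.38 + 7.44 + 7.39 + 8.95 + 7.16 + 5.93) / 6 = 45.2500 / 6 = 7.5417
LCL = X̄̄ − A₂·R̄ = 67.7817 − 0.577 × 7.5417 = 63.4301

63.430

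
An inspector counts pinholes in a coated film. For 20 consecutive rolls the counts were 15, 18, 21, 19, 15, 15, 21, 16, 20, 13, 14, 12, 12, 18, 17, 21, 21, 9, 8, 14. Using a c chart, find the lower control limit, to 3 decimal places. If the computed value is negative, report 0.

3.969

c̄ = (15 + 18 + 21 + 19 + 15 + 15 + 21 + 16 + 20 + 13 + 14 + 12 + 12 + 18 + 17 + 21 + 21 + 9 + 8 + 14) / 20 = 319 / 20 = 15.9500
LCL = c̄ − 3√c̄ = 15.9500 − 3 × 3.9937 = 3.9688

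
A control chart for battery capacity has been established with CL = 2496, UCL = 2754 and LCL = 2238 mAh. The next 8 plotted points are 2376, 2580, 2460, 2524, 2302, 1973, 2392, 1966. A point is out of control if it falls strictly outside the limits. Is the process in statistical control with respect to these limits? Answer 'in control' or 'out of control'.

out of control

Compare each point to [2238, 2754]: sample 6 = 1973 < LCL; sample 8 = 1966 < LCL.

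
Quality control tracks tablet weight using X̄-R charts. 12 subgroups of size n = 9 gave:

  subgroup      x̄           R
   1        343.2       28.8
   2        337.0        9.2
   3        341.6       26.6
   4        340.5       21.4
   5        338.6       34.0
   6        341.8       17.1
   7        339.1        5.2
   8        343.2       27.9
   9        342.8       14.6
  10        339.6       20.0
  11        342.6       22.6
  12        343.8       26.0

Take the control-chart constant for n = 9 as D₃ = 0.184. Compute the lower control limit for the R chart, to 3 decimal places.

3.885

R̄ = (28.8 + 9.2 + 26.6 + 21.4 + 34.0 + 17.1 + 5.2 + 27.9 + 14.6 + 20.0 + 22.6 + 26.0) / 12 = 253.4000 / 12 = 21.1167
LCL_R = D₃·R̄ = 0.184 × 21.1167 = 3.8855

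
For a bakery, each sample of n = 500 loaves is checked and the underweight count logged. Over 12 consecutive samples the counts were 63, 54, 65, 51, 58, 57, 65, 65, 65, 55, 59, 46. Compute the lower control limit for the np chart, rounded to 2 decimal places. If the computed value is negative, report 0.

37.01

p̄ = Σdᵢ / (k·n) = 703 / (12 × 500) = 0.11717
LCL = np̄ − 3·√(np̄(1−p̄)) = 58.5833 − 3 × 7.1916 = 37.0085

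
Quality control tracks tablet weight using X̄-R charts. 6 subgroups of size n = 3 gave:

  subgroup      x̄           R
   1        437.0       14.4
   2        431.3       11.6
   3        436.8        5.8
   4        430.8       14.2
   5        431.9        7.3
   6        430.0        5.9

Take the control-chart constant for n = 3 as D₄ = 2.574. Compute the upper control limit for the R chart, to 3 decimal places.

25.397

R̄ = (14.4 + 11.6 + 5.8 + 14.2 + 7.3 + 5.9) / 6 = 59.2000 / 6 = 9.8667
UCL_R = D₄·R̄ = 2.574 × 9.8667 = 25.3968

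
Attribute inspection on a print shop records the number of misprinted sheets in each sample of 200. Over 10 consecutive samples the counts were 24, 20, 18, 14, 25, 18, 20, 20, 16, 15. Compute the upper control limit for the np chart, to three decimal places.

31.440

p̄ = Σdᵢ / (k·n) = 190 / (10 × 200) = 0.09500
UCL = np̄ + 3·√(np̄(1−p̄)) = 19.0000 + 3 × √(19.0000×0.90500) = 19.0000 + 3 × 4.1467 = 31.4401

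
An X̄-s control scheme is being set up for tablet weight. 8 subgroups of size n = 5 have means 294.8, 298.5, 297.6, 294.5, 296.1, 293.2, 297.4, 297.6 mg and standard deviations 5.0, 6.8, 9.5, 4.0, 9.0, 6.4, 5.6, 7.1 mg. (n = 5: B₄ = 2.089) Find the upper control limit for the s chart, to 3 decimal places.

s̄ = (5.0 + 6.8 + 9.5 + 4.0 + 9.0 + 6.4 + 5.6 + 7.1) / 8 = 6.6750
UCL_s = B₄·s̄ = 2.089 × 6.6750 = 13.9441

13.944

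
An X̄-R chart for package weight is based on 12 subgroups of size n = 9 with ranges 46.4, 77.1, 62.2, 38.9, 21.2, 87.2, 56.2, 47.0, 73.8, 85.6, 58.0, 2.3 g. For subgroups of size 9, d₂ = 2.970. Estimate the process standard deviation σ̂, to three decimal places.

R̄ = (46.4 + 77.1 + 62.2 + 38.9 + 21.2 + 87.2 + 56.2 + 47.0 + 73.8 + 85.6 + 58.0 + 2.3) / 12 = 54.6583
σ̂ = R̄ / d₂ = 54.6583 / 2.970 = 18.4035

18.403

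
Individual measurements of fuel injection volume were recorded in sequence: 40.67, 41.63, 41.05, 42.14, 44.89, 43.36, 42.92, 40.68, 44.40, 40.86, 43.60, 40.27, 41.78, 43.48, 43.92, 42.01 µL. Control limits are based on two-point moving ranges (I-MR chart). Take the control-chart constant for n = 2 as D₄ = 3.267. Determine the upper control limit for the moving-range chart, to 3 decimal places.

Moving ranges: 0.96, 0.58, 1.09, 2.75, 1.53, 0.44, 2.24, 3.72, 3.54, 2.74, 3.33, 1.51, 1.70, 0.44, 1.91; M̄R̄ = 28.4800 / 15 = 1.8987
UCL_MR = D₄·M̄R̄ = 3.267 × 1.8987 = 6.2029

6.203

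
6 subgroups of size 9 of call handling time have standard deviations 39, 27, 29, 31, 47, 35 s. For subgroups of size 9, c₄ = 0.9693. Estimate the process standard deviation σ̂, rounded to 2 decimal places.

s̄ = (39 + 27 + 29 + 31 + 47 + 35) / 6 = 34.6667
σ̂ = s̄ / c₄ = 34.6667 / 0.9693 = 35.7646

35.76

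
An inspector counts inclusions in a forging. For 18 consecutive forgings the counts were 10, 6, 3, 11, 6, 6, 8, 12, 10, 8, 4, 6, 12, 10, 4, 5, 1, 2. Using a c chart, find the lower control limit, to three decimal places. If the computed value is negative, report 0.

0.000

c̄ = (10 + 6 + 3 + 11 + 6 + 6 + 8 + 12 + 10 + 8 + 4 + 6 + 12 + 10 + 4 + 5 + 1 + 2) / 18 = 124 / 18 = 6.8889
LCL = c̄ − 3√c̄ = 6.8889 − 3 × 2.6247 = -0.9851 → 0 (cannot be negative)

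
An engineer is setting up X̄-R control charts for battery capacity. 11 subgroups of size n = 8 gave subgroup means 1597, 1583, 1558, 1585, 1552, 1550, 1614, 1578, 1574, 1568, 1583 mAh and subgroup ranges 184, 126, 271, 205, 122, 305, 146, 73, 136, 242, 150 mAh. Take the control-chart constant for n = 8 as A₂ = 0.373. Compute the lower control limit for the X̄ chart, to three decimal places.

1510.084

X̄̄ = (1597 + 1583 + 1558 + 1585 + 1552 + 1550 + 1614 + 1578 + 1574 + 1568 + 1583) / 11 = 17342.0000 / 11 = 1576.5455
R̄ = (184 + 126 + 271 + 205 + 122 + 305 + 146 + 73 + 136 + 242 + 150) / 11 = 1960.0000 / 11 = 178.1818
LCL = X̄̄ − A₂·R̄ = 1576.5455 − 0.373 × 178.1818 = 1510.0836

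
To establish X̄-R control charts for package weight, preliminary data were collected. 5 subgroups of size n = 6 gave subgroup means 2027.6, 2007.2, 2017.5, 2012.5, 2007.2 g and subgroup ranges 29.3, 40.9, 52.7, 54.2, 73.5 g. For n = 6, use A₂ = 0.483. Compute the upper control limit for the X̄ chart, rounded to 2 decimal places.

2038.61

X̄̄ = (2027.6 + 2007.2 + 2017.5 + 2012.5 + 2007.2) / 5 = 10072.0000 / 5 = 2014.4000
R̄ = (29.3 + 40.9 + 52.7 + 54.2 + 73.5) / 5 = 250.6000 / 5 = 50.1200
UCL = X̄̄ + A₂·R̄ = 2014.4000 + 0.483 × 50.1200 = 2038.6080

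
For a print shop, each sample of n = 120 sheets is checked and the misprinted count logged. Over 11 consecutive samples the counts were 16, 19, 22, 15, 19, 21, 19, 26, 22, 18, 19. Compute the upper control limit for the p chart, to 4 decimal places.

0.2650

p̄ = Σdᵢ / (k·n) = 216 / (11 × 120) = 0.16364
UCL = p̄ + 3·√(p̄(1−p̄)/n) = 0.16364 + 3 × √(0.16364×0.83636/120) = 0.16364 + 3 × 0.03377 = 0.26495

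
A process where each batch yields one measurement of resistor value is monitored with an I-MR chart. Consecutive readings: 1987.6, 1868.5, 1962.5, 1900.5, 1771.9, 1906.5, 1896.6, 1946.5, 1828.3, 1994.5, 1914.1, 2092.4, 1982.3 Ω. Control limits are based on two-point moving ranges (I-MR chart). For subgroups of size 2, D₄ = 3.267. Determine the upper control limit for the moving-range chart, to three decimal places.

340.666

Moving ranges: 119.1, 94.0, 62.0, 128.6, 134.6, 9.9, 49.9, 118.2, 166.2, 80.4, 178.3, 110.1; M̄R̄ = 1251.3000 / 12 = 104.2750
UCL_MR = D₄·M̄R̄ = 3.267 × 104.2750 = 340.6664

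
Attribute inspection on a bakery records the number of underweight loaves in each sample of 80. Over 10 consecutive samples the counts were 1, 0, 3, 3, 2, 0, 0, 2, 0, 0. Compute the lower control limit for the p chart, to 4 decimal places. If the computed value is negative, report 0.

p̄ = Σdᵢ / (k·n) = 11 / (10 × 80) = 0.01375
LCL = p̄ − 3·√(p̄(1−p̄)/n) = 0.01375 − 3 × 0.01302 = -0.02531 → 0 (negative, so LCL = 0)

0.0000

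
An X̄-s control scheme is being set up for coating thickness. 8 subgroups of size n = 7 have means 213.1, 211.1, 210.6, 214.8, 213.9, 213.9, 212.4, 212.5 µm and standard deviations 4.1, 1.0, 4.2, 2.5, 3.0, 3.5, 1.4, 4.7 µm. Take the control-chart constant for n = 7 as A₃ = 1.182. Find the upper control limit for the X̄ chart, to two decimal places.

216.39

X̄̄ = (213.1 + 211.1 + 210.6 + 214.8 + 213.9 + 213.9 + 212.4 + 212.5) / 8 = 212.7875
s̄ = (4.1 + 1.0 + 4.2 + 2.5 + 3.0 + 3.5 + 1.4 + 4.7) / 8 = 3.0500
UCL = X̄̄ + A₃·s̄ = 212.7875 + 1.182 × 3.0500 = 216.3926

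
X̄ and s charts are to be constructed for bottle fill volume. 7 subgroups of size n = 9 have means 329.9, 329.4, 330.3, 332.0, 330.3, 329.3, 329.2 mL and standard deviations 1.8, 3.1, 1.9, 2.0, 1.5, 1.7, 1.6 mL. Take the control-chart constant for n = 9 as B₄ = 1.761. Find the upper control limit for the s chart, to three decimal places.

s̄ = (1.8 + 3.1 + 1.9 + 2.0 + 1.5 + 1.7 + 1.6) / 7 = 1.9429
UCL_s = B₄·s̄ = 1.761 × 1.9429 = 3.4214

3.421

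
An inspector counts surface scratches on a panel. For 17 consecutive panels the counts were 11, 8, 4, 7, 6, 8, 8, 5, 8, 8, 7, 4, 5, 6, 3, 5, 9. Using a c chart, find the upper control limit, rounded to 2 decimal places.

c̄ = (11 + 8 + 4 + 7 + 6 + 8 + 8 + 5 + 8 + 8 + 7 + 4 + 5 + 6 + 3 + 5 + 9) / 17 = 112 / 17 = 6.5882
UCL = c̄ + 3√c̄ = 6.5882 + 3 × √6.5882 = 6.5882 + 3 × 2.5668 = 14.2885

14.29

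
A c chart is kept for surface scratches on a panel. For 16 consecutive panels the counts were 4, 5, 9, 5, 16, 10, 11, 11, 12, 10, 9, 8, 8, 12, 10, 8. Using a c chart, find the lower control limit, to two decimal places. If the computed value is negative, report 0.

c̄ = (4 + 5 + 9 + 5 + 16 + 10 + 11 + 11 + 12 + 10 + 9 + 8 + 8 + 12 + 10 + 8) / 16 = 148 / 16 = 9.2500
LCL = c̄ − 3√c̄ = 9.2500 − 3 × 3.0414 = 0.1259

0.13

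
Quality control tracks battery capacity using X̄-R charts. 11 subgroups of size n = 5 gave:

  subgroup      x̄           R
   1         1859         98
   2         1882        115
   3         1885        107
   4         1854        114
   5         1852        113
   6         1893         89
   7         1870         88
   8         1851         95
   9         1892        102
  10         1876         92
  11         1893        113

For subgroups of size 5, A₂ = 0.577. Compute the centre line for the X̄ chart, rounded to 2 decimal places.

X̄̄ = (1859 + 1882 + 1885 + 1854 + 1852 + 1893 + 1870 + 1851 + 1892 + 1876 + 1893) / 11 = 20607.0000 / 11 = 1873.3636
CL = X̄̄ = 1873.3636

1873.36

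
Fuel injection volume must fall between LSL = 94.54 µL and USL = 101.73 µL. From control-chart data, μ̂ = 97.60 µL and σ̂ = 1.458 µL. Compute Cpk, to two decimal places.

0.70

Cpu = (USL − μ̂) / (3σ̂) = (101.73 − 97.60) / (3 × 1.458) = 0.9442; Cpl = (μ̂ − LSL) / (3σ̂) = (97.60 − 94.54) / (3 × 1.458) = 0.6996; Cpk = min(Cpu, Cpl) = 0.6996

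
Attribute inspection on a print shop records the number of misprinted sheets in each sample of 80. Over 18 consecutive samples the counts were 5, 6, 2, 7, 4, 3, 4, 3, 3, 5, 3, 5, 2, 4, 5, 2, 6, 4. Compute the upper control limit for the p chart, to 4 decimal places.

p̄ = Σdᵢ / (k·n) = 73 / (18 × 80) = 0.05069
UCL = p̄ + 3·√(p̄(1−p̄)/n) = 0.05069 + 3 × √(0.05069×0.94931/80) = 0.05069 + 3 × 0.02453 = 0.12427

0.1243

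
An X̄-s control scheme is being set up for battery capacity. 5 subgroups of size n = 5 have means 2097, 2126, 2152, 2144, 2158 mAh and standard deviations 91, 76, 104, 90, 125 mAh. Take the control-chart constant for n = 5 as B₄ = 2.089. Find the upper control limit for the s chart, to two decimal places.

203.05

s̄ = (91 + 76 + 104 + 90 + 125) / 5 = 97.2000
UCL_s = B₄·s̄ = 2.089 × 97.2000 = 203.0508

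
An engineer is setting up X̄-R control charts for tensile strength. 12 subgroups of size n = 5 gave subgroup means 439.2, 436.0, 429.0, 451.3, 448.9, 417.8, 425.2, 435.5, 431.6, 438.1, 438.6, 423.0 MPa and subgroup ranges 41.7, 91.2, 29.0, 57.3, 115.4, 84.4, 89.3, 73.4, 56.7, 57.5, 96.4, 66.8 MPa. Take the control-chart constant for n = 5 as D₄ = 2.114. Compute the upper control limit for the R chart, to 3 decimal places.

R̄ = (41.7 + 91.2 + 29.0 + 57.3 + 115.4 + 84.4 + 89.3 + 73.4 + 56.7 + 57.5 + 96.4 + 66.8) / 12 = 859.1000 / 12 = 71.5917
UCL_R = D₄·R̄ = 2.114 × 71.5917 = 151.3448

151.345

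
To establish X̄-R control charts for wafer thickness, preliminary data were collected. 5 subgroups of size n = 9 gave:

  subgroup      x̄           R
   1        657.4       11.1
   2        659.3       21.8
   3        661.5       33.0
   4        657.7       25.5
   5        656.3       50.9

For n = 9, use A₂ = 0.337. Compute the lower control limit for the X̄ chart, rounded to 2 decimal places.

648.85

X̄̄ = (657.4 + 659.3 + 661.5 + 657.7 + 656.3) / 5 = 3292.2000 / 5 = 658.4400
R̄ = (11.1 + 21.8 + 33.0 + 25.5 + 50.9) / 5 = 142.3000 / 5 = 28.4600
LCL = X̄̄ − A₂·R̄ = 658.4400 − 0.337 × 28.4600 = 648.8490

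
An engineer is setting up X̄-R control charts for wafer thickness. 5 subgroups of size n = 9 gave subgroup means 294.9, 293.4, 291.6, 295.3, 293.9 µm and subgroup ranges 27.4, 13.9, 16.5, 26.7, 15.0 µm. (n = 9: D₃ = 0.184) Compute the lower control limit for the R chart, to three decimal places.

3.662

R̄ = (27.4 + 13.9 + 16.5 + 26.7 + 15.0) / 5 = 99.5000 / 5 = 19.9000
LCL_R = D₃·R̄ = 0.184 × 19.9000 = 3.6616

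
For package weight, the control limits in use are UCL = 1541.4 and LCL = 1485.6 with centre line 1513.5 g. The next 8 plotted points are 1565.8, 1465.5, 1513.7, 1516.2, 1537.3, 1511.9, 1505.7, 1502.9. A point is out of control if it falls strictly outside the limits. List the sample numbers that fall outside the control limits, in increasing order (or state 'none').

Compare each point to [1485.6, 1541.4]: sample 1 = 1565.8 > UCL; sample 2 = 1465.5 < LCL.

1, 2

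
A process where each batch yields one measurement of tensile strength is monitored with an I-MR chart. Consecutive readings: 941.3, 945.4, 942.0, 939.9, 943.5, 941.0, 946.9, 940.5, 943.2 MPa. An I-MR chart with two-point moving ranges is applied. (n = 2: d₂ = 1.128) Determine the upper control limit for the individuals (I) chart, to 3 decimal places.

X̄ = (941.3 + 945.4 + 942.0 + 939.9 + 943.5 + 941.0 + 946.9 + 940.5 + 943.2) / 9 = 942.6333
Moving ranges: 4.1, 3.4, 2.1, 3.6, 2.5, 5.9, 6.4, 2.7; M̄R̄ = 30.7000 / 8 = 3.8375
UCL = X̄ + 3·M̄R̄/d₂ = 942.6333 + 3 × 3.8375 / 1.128 = 952.8395

952.839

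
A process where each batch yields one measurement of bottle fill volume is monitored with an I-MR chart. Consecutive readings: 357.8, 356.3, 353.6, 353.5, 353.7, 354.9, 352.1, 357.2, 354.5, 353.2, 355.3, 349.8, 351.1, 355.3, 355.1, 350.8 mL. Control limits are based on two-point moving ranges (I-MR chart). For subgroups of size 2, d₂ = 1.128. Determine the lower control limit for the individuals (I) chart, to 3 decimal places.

347.771

X̄ = (357.8 + 356.3 + 353.6 + 353.5 + 353.7 + 354.9 + 352.1 + 357.2 + 354.5 + 353.2 + 355.3 + 349.8 + 351.1 + 355.3 + 355.1 + 350.8) / 16 = 354.0125
Moving ranges: 1.5, 2.7, 0.1, 0.2, 1.2, 2.8, 5.1, 2.7, 1.3, 2.1, 5.5, 1.3, 4.2, 0.2, 4.3; M̄R̄ = 35.2000 / 15 = 2.3467
LCL = X̄ − 3·M̄R̄/d₂ = 354.0125 − 3 × 2.3467 / 1.128 = 347.7714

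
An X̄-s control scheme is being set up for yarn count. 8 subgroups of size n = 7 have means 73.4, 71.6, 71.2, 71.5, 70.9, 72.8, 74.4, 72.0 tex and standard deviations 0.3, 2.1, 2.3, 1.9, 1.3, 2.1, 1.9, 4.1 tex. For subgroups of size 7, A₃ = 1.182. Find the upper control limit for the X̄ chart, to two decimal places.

X̄̄ = (73.4 + 71.6 + 71.2 + 71.5 + 70.9 + 72.8 + 74.4 + 72.0) / 8 = 72.2250
s̄ = (0.3 + 2.1 + 2.3 + 1.9 + 1.3 + 2.1 + 1.9 + 4.1) / 8 = 2.0000
UCL = X̄̄ + A₃·s̄ = 72.2250 + 1.182 × 2.0000 = 74.5890

74.59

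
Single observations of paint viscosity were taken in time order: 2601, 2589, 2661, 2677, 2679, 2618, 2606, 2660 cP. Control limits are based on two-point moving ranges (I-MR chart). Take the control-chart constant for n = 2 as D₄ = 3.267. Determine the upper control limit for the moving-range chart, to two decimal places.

106.88

Moving ranges: 12, 72, 16, 2, 61, 12, 54; M̄R̄ = 229.0000 / 7 = 32.7143
UCL_MR = D₄·M̄R̄ = 3.267 × 32.7143 = 106.8776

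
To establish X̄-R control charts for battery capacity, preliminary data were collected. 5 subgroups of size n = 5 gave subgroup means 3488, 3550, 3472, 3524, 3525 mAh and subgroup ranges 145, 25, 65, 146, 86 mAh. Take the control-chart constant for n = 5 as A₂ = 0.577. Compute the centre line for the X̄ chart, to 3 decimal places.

3511.800

X̄̄ = (3488 + 3550 + 3472 + 3524 + 3525) / 5 = 17559.0000 / 5 = 3511.8000
CL = X̄̄ = 3511.8000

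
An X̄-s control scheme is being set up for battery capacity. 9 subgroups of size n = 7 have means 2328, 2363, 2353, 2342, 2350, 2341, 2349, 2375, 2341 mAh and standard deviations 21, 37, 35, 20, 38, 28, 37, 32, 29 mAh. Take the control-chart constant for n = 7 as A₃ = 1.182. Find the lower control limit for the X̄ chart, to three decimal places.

X̄̄ = (2328 + 2363 + 2353 + 2342 + 2350 + 2341 + 2349 + 2375 + 2341) / 9 = 2349.1111
s̄ = (21 + 37 + 35 + 20 + 38 + 28 + 37 + 32 + 29) / 9 = 30.7778
LCL = X̄̄ − A₃·s̄ = 2349.1111 − 1.182 × 30.7778 = 2312.7318

2312.732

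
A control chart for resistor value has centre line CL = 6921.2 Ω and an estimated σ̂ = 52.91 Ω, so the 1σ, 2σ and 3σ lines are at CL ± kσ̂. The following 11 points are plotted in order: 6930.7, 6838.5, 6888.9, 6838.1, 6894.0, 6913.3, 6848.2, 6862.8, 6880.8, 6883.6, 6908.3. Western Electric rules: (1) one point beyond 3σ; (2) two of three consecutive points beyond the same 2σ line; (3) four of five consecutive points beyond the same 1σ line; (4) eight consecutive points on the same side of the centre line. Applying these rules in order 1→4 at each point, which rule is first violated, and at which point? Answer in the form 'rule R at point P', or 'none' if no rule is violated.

rule 4 at point 9

Zone of each point (C = within 1σ̂, B = 1σ̂–2σ̂, A = 2σ̂–3σ̂, * = beyond 3σ̂; sign = side of CL): 1:+C, 2:-B, 3:-C, 4:-B, 5:-C, 6:-C, 7:-B, 8:-B, 9:-C, 10:-C, 11:-C
Rule 4 (eight consecutive points on the same side of the centre line) is satisfied at point 9.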